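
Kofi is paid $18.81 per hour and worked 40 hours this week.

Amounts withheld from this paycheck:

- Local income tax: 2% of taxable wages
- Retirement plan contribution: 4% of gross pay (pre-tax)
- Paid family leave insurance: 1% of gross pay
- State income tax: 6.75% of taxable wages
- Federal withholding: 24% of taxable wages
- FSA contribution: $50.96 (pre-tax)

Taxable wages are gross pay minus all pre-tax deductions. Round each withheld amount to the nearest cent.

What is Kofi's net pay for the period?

$443.95

Gross pay: 40 × $18.81 = $752.40
Retirement plan contribution: $752.40 × 0.04 = $30.10
FSA contribution: $50.96
Pre-tax total = $30.10 + $50.96 = $81.06
Taxable wages = $752.40 − $81.06 = $671.34
Local income tax: $671.34 × 0.02 = $13.43
Federal withholding: $671.34 × 0.24 = $161.12
State income tax: $671.34 × 0.0675 = $45.32
Paid family leave insurance: $752.40 × 0.01 = $7.52
Total deductions = $30.10 + $50.96 + $13.43 + $161.12 + $45.32 + $7.52 = $308.45
Net pay = $752.40 − $308.45 = $443.95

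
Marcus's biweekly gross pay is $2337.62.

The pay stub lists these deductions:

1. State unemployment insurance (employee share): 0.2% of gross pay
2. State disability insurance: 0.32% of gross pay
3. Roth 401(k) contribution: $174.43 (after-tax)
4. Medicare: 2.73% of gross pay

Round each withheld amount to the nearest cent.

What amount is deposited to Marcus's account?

State unemployment insurance (employee share): $2337.62 × 0.002 = $4.68
State disability insurance: $2337.62 × 0.0032 = $7.48
Medicare: $2337.62 × 0.0273 = $63.82
Roth 401(k) contribution: $174.43
Total deductions = $4.68 + $7.48 + $63.82 + $174.43 = $250.41
Net pay = $2337.62 − $250.41 = $2087.21

$2087.21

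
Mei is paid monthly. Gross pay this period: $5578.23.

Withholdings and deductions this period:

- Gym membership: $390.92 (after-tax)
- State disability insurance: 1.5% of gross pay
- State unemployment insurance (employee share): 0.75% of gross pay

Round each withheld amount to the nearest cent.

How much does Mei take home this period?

$5061.80

State unemployment insurance (employee share): $5578.23 × 0.0075 = $41.84
State disability insurance: $5578.23 × 0.015 = $83.67
Gym membership: $390.92
Total deductions = $41.84 + $83.67 + $390.92 = $516.43
Net pay = $5578.23 − $516.43 = $5061.80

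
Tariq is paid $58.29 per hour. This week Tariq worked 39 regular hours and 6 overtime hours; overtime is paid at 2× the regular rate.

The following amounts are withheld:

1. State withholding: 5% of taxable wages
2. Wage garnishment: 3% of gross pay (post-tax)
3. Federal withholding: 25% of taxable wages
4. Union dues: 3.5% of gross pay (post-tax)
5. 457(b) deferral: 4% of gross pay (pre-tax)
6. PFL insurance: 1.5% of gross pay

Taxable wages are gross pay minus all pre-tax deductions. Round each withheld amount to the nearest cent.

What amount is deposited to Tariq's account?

Regular pay: 39 × $58.29 = $2,273.31
Overtime pay: 6 × $58.29 × 2 = $699.48
Gross pay = $2,273.31 + $699.48 = $2,972.79
457(b) deferral: $2,972.79 × 0.04 = $118.91
Taxable wages = $2,972.79 − $118.91 = $2,853.88
Federal withholding: $2,853.88 × 0.25 = $713.47
State withholding: $2,853.88 × 0.05 = $142.69
PFL insurance: $2,972.79 × 0.015 = $44.59
Union dues: $2,972.79 × 0.035 = $104.05
Wage garnishment: $2,972.79 × 0.03 = $89.18
Total deductions = $118.91 + $713.47 + $142.69 + $44.59 + $104.05 + $89.18 = $1,212.89
Net pay = $2,972.79 − $1,212.89 = $1,759.90

$1,759.90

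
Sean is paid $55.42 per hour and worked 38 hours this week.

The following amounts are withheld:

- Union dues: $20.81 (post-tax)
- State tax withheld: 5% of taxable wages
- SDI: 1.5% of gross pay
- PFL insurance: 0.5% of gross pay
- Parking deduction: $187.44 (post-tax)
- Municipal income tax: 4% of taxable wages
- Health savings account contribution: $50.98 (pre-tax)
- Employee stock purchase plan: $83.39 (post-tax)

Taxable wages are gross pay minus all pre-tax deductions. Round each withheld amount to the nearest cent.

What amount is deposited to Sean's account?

$1,536.27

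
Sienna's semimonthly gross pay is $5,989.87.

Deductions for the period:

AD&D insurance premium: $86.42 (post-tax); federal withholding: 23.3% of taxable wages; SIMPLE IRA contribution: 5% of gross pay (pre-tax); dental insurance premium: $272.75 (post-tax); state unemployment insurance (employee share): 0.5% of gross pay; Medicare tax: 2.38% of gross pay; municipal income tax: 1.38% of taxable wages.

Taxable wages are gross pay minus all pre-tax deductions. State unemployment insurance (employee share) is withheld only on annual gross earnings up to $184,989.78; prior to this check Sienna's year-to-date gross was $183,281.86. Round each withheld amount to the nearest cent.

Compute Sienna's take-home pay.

$3,775.72

SIMPLE IRA contribution: $5,989.87 × 0.05 = $299.49
Taxable wages = $5,989.87 − $299.49 = $5,690.38
Municipal income tax: $5,690.38 × 0.0138 = $78.53
Federal withholding: $5,690.38 × 0.233 = $1,325.86
State unemployment insurance (employee share): only $184,989.78 − $183,281.86 = $1,707.92 of this check is subject → $1,707.92 × 0.005 = $8.54
Medicare tax: $5,989.87 × 0.0238 = $142.56
AD&D insurance premium: $86.42
Dental insurance premium: $272.75
Total deductions = $299.49 + $78.53 + $1,325.86 + $8.54 + $142.56 + $86.42 + $272.75 = $2,214.15
Net pay = $5,989.87 − $2,214.15 = $3,775.72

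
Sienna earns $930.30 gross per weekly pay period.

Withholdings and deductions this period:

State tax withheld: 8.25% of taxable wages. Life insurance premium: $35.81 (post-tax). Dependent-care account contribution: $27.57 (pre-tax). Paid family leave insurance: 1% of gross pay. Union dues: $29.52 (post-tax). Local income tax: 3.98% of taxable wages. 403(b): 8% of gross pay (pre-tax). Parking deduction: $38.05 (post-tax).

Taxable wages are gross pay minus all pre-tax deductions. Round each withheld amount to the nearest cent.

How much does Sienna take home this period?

403(b): $930.30 × 0.08 = $74.42
Dependent-care account contribution: $27.57
Pre-tax total = $74.42 + $27.57 = $101.99
Taxable wages = $930.30 − $101.99 = $828.31
State tax withheld: $828.31 × 0.0825 = $68.34
Local income tax: $828.31 × 0.0398 = $32.97
Paid family leave insurance: $930.30 × 0.01 = $9.30
Life insurance premium: $35.81
Union dues: $29.52
Parking deduction: $38.05
Total deductions = $74.42 + $27.57 + $68.34 + $32.97 + $9.30 + $35.81 + $29.52 + $38.05 = $315.98
Net pay = $930.30 − $315.98 = $614.32

$614.32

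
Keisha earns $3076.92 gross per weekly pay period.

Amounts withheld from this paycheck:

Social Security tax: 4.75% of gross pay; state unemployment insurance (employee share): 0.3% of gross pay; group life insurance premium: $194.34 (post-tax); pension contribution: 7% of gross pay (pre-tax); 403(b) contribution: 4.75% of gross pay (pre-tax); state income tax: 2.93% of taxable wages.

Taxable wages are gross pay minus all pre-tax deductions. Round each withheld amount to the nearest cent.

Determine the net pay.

403(b) contribution: $3076.92 × 0.0475 = $146.15
Pension contribution: $3076.92 × 0.07 = $215.38
Pre-tax total = $146.15 + $215.38 = $361.53
Taxable wages = $3076.92 − $361.53 = $2715.39
State income tax: $2715.39 × 0.0293 = $79.56
Social Security tax: $3076.92 × 0.0475 = $146.15
State unemployment insurance (employee share): $3076.92 × 0.003 = $9.23
Group life insurance premium: $194.34
Total deductions = $146.15 + $215.38 + $79.56 + $146.15 + $9.23 + $194.34 = $790.81
Net pay = $3076.92 − $790.81 = $2286.11

$2286.11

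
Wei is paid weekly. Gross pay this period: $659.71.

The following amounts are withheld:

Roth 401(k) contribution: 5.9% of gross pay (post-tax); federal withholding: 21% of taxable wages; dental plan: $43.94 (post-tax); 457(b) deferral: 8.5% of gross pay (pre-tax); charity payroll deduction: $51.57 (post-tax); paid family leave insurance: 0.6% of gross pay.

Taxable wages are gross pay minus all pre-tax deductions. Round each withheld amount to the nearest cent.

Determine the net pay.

$338.48

457(b) deferral: $659.71 × 0.085 = $56.08
Taxable wages = $659.71 − $56.08 = $603.63
Federal withholding: $603.63 × 0.21 = $126.76
Paid family leave insurance: $659.71 × 0.006 = $3.96
Dental plan: $43.94
Charity payroll deduction: $51.57
Roth 401(k) contribution: $659.71 × 0.059 = $38.92
Total deductions = $56.08 + $126.76 + $3.96 + $43.94 + $51.57 + $38.92 = $321.23
Net pay = $659.71 − $321.23 = $338.48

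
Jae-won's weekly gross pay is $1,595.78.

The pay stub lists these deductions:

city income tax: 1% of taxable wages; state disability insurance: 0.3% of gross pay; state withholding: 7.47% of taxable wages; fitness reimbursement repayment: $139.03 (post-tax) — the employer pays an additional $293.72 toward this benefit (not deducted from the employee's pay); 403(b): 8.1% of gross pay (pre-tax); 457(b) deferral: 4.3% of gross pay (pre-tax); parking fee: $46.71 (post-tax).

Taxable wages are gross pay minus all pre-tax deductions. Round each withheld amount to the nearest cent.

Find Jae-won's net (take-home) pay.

457(b) deferral: $1,595.78 × 0.043 = $68.62
403(b): $1,595.78 × 0.081 = $129.26
Pre-tax total = $68.62 + $129.26 = $197.88
Taxable wages = $1,595.78 − $197.88 = $1,397.90
State withholding: $1,397.90 × 0.0747 = $104.42
City income tax: $1,397.90 × 0.01 = $13.98
State disability insurance: $1,595.78 × 0.003 = $4.79
Parking fee: $46.71
Fitness reimbursement repayment: $139.03
(Employer's $293.72 toward fitness reimbursement repayment is not withheld from the employee.)
Total deductions = $68.62 + $129.26 + $104.42 + $13.98 + $4.79 + $46.71 + $139.03 = $506.81
Net pay = $1,595.78 − $506.81 = $1,088.97

$1,088.97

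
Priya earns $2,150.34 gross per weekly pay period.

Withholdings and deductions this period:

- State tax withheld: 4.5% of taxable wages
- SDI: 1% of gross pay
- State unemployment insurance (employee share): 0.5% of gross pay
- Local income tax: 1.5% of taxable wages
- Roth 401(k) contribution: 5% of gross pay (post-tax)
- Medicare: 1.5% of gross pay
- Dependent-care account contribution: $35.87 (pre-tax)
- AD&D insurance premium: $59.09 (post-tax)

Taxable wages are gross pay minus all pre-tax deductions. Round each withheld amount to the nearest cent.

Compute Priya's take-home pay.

Dependent-care account contribution: $35.87
Taxable wages = $2,150.34 − $35.87 = $2,114.47
Local income tax: $2,114.47 × 0.015 = $31.72
State tax withheld: $2,114.47 × 0.045 = $95.15
SDI: $2,150.34 × 0.01 = $21.50
Medicare: $2,150.34 × 0.015 = $32.26
State unemployment insurance (employee share): $2,150.34 × 0.005 = $10.75
Roth 401(k) contribution: $2,150.34 × 0.05 = $107.52
AD&D insurance premium: $59.09
Total deductions = $35.87 + $31.72 + $95.15 + $21.50 + $32.26 + $10.75 + $107.52 + $59.09 = $393.86
Net pay = $2,150.34 − $393.86 = $1,756.48

$1,756.48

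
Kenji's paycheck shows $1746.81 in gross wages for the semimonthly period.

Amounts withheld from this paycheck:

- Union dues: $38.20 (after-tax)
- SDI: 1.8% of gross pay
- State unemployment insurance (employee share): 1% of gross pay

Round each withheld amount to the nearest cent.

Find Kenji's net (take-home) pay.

State unemployment insurance (employee share): $1746.81 × 0.01 = $17.47
SDI: $1746.81 × 0.018 = $31.44
Union dues: $38.20
Total deductions = $17.47 + $31.44 + $38.20 = $87.11
Net pay = $1746.81 − $87.11 = $1659.70

$1659.70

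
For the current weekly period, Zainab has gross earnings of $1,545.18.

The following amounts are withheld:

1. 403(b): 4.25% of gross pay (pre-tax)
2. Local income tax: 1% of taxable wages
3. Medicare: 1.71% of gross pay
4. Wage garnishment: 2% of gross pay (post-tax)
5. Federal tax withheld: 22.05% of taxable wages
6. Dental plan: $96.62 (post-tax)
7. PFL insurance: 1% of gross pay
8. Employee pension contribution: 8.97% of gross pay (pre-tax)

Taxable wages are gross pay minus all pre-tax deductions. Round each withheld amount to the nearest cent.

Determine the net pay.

$862.44

Employee pension contribution: $1,545.18 × 0.0897 = $138.60
403(b): $1,545.18 × 0.0425 = $65.67
Pre-tax total = $138.60 + $65.67 = $204.27
Taxable wages = $1,545.18 − $204.27 = $1,340.91
Federal tax withheld: $1,340.91 × 0.2205 = $295.67
Local income tax: $1,340.91 × 0.01 = $13.41
Medicare: $1,545.18 × 0.0171 = $26.42
PFL insurance: $1,545.18 × 0.01 = $15.45
Wage garnishment: $1,545.18 × 0.02 = $30.90
Dental plan: $96.62
Total deductions = $138.60 + $65.67 + $295.67 + $13.41 + $26.42 + $15.45 + $30.90 + $96.62 = $682.74
Net pay = $1,545.18 − $682.74 = $862.44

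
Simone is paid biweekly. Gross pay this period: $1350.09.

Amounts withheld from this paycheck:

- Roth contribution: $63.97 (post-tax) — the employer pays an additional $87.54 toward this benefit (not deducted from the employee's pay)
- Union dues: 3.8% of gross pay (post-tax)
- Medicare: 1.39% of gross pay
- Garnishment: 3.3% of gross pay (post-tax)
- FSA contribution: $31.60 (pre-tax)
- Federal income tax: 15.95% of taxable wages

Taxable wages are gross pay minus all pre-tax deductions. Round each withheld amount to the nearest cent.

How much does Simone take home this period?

FSA contribution: $31.60
Taxable wages = $1350.09 − $31.60 = $1318.49
Federal income tax: $1318.49 × 0.1595 = $210.30
Medicare: $1350.09 × 0.0139 = $18.77
Union dues: $1350.09 × 0.038 = $51.30
Roth contribution: $63.97
Garnishment: $1350.09 × 0.033 = $44.55
(Employer's $87.54 toward Roth contribution is not withheld from the employee.)
Total deductions = $31.60 + $210.30 + $18.77 + $51.30 + $63.97 + $44.55 = $420.49
Net pay = $1350.09 − $420.49 = $929.60

$929.60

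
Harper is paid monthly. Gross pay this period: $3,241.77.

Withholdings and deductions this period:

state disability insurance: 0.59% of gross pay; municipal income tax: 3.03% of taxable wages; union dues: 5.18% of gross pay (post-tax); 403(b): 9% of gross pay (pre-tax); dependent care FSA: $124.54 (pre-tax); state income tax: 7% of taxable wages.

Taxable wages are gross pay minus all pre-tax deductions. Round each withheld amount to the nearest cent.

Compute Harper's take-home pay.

$2,355.03

403(b): $3,241.77 × 0.09 = $291.76
Dependent care FSA: $124.54
Pre-tax total = $291.76 + $124.54 = $416.30
Taxable wages = $3,241.77 − $416.30 = $2,825.47
Municipal income tax: $2,825.47 × 0.0303 = $85.61
State income tax: $2,825.47 × 0.07 = $197.78
State disability insurance: $3,241.77 × 0.0059 = $19.13
Union dues: $3,241.77 × 0.0518 = $167.92
Total deductions = $291.76 + $124.54 + $85.61 + $197.78 + $19.13 + $167.92 = $886.74
Net pay = $3,241.77 − $886.74 = $2,355.03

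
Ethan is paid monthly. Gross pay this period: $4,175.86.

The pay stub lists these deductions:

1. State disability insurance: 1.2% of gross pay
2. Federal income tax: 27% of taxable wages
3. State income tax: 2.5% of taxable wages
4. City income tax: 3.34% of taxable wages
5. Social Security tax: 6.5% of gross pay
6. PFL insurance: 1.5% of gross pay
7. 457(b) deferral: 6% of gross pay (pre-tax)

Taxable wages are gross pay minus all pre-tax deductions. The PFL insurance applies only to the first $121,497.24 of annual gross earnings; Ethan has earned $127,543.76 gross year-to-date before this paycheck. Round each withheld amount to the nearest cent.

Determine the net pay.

$2,314.70

457(b) deferral: $4,175.86 × 0.06 = $250.55
Taxable wages = $4,175.86 − $250.55 = $3,925.31
Federal income tax: $3,925.31 × 0.27 = $1,059.83
State income tax: $3,925.31 × 0.025 = $98.13
City income tax: $3,925.31 × 0.0334 = $131.11
Social Security tax: $4,175.86 × 0.065 = $271.43
State disability insurance: $4,175.86 × 0.012 = $50.11
PFL insurance: annual cap $121,497.24 already reached (YTD $127,543.76), so $0.00
Total deductions = $250.55 + $1,059.83 + $98.13 + $131.11 + $271.43 + $50.11 + $0.00 = $1,861.16
Net pay = $4,175.86 − $1,861.16 = $2,314.70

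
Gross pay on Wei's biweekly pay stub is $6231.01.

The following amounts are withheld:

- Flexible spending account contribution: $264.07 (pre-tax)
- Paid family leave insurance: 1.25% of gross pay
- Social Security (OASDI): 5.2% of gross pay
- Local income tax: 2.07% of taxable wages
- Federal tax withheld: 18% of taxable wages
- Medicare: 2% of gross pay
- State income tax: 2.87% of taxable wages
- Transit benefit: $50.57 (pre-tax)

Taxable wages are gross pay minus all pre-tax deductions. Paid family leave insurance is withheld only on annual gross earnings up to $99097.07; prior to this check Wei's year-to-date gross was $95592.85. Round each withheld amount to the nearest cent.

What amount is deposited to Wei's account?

$4066.72

Transit benefit: $50.57
Flexible spending account contribution: $264.07
Pre-tax total = $50.57 + $264.07 = $314.64
Taxable wages = $6231.01 − $314.64 = $5916.37
State income tax: $5916.37 × 0.0287 = $169.80
Federal tax withheld: $5916.37 × 0.18 = $1064.95
Local income tax: $5916.37 × 0.0207 = $122.47
Medicare: $6231.01 × 0.02 = $124.62
Paid family leave insurance: only $99097.07 − $95592.85 = $3504.22 of this check is subject → $3504.22 × 0.0125 = $43.80
Social Security (OASDI): $6231.01 × 0.052 = $324.01
Total deductions = $50.57 + $264.07 + $169.80 + $1064.95 + $122.47 + $124.62 + $43.80 + $324.01 = $2164.29
Net pay = $6231.01 − $2164.29 = $4066.72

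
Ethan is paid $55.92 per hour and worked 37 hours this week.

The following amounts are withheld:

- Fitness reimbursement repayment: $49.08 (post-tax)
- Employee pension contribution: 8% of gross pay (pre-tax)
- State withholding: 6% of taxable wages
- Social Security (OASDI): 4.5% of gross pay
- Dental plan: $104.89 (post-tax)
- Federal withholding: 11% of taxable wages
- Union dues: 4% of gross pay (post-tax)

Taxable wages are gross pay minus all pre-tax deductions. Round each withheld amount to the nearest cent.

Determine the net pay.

Gross pay: 37 × $55.92 = $2,069.04
Employee pension contribution: $2,069.04 × 0.08 = $165.52
Taxable wages = $2,069.04 − $165.52 = $1,903.52
Federal withholding: $1,903.52 × 0.11 = $209.39
State withholding: $1,903.52 × 0.06 = $114.21
Social Security (OASDI): $2,069.04 × 0.045 = $93.11
Union dues: $2,069.04 × 0.04 = $82.76
Dental plan: $104.89
Fitness reimbursement repayment: $49.08
Total deductions = $165.52 + $209.39 + $114.21 + $93.11 + $82.76 + $104.89 + $49.08 = $818.96
Net pay = $2,069.04 − $818.96 = $1,250.08

$1,250.08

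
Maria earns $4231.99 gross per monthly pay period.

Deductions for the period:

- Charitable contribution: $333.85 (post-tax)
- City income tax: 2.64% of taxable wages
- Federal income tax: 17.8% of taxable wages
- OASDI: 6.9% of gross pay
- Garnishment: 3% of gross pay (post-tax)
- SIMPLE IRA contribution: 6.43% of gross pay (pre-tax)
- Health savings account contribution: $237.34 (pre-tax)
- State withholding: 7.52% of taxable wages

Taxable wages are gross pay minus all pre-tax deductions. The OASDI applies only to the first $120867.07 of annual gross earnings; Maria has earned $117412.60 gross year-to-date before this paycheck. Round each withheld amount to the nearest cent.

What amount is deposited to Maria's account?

Health savings account contribution: $237.34
SIMPLE IRA contribution: $4231.99 × 0.0643 = $272.12
Pre-tax total = $237.34 + $272.12 = $509.46
Taxable wages = $4231.99 − $509.46 = $3722.53
State withholding: $3722.53 × 0.0752 = $279.93
Federal income tax: $3722.53 × 0.178 = $662.61
City income tax: $3722.53 × 0.0264 = $98.27
OASDI: only $120867.07 − $117412.60 = $3454.47 of this check is subject → $3454.47 × 0.069 = $238.36
Garnishment: $4231.99 × 0.03 = $126.96
Charitable contribution: $333.85
Total deductions = $237.34 + $272.12 + $279.93 + $662.61 + $98.27 + $238.36 + $126.96 + $333.85 = $2249.44
Net pay = $4231.99 − $2249.44 = $1982.55

$1982.55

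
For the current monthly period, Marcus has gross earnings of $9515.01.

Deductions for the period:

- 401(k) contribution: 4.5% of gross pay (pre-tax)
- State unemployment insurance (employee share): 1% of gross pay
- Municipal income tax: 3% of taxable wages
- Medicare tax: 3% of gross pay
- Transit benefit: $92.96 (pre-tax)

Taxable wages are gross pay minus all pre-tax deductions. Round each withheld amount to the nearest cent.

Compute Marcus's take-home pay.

$8343.45

401(k) contribution: $9515.01 × 0.045 = $428.18
Transit benefit: $92.96
Pre-tax total = $428.18 + $92.96 = $521.14
Taxable wages = $9515.01 − $521.14 = $8993.87
Municipal income tax: $8993.87 × 0.03 = $269.82
State unemployment insurance (employee share): $9515.01 × 0.01 = $95.15
Medicare tax: $9515.01 × 0.03 = $285.45
Total deductions = $428.18 + $92.96 + $269.82 + $95.15 + $285.45 = $1171.56
Net pay = $9515.01 − $1171.56 = $8343.45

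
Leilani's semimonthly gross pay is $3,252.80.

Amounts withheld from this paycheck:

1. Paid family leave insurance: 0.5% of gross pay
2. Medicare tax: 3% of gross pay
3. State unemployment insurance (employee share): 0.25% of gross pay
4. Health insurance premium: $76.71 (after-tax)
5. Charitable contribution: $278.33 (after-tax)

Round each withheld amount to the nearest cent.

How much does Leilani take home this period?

Paid family leave insurance: $3,252.80 × 0.005 = $16.26
State unemployment insurance (employee share): $3,252.80 × 0.0025 = $8.13
Medicare tax: $3,252.80 × 0.03 = $97.58
Charitable contribution: $278.33
Health insurance premium: $76.71
Total deductions = $16.26 + $8.13 + $97.58 + $278.33 + $76.71 = $477.01
Net pay = $3,252.80 − $477.01 = $2,775.79

$2,775.79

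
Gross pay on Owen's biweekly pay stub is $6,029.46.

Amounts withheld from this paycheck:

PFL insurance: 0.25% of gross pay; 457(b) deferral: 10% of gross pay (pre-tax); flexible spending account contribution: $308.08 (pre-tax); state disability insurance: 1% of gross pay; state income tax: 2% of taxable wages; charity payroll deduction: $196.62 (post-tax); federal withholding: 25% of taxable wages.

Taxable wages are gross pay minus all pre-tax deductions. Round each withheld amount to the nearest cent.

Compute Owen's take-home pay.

$3,464.47

457(b) deferral: $6,029.46 × 0.1 = $602.95
Flexible spending account contribution: $308.08
Pre-tax total = $602.95 + $308.08 = $911.03
Taxable wages = $6,029.46 − $911.03 = $5,118.43
State income tax: $5,118.43 × 0.02 = $102.37
Federal withholding: $5,118.43 × 0.25 = $1,279.61
State disability insurance: $6,029.46 × 0.01 = $60.29
PFL insurance: $6,029.46 × 0.0025 = $15.07
Charity payroll deduction: $196.62
Total deductions = $602.95 + $308.08 + $102.37 + $1,279.61 + $60.29 + $15.07 + $196.62 = $2,564.99
Net pay = $6,029.46 − $2,564.99 = $3,464.47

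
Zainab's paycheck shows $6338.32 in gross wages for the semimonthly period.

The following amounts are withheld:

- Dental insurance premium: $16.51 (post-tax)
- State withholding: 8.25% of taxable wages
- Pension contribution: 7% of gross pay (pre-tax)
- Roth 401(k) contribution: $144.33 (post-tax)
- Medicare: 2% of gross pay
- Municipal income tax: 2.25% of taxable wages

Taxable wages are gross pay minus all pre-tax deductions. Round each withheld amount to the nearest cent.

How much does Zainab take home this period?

$4988.09

Pension contribution: $6338.32 × 0.07 = $443.68
Taxable wages = $6338.32 − $443.68 = $5894.64
Municipal income tax: $5894.64 × 0.0225 = $132.63
State withholding: $5894.64 × 0.0825 = $486.31
Medicare: $6338.32 × 0.02 = $126.77
Dental insurance premium: $16.51
Roth 401(k) contribution: $144.33
Total deductions = $443.68 + $132.63 + $486.31 + $126.77 + $16.51 + $144.33 = $1350.23
Net pay = $6338.32 − $1350.23 = $4988.09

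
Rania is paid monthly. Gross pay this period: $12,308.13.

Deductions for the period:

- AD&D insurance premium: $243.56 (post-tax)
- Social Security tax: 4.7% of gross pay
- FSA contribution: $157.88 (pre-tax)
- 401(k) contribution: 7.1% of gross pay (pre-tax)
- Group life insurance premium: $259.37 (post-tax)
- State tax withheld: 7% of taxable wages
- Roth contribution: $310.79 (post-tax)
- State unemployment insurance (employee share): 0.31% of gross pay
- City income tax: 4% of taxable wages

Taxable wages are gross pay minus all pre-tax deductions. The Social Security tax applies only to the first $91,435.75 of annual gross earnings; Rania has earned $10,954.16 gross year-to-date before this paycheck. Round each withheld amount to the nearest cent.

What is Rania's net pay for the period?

$8,605.61

401(k) contribution: $12,308.13 × 0.071 = $873.88
FSA contribution: $157.88
Pre-tax total = $873.88 + $157.88 = $1,031.76
Taxable wages = $12,308.13 − $1,031.76 = $11,276.37
State tax withheld: $11,276.37 × 0.07 = $789.35
City income tax: $11,276.37 × 0.04 = $451.05
Social Security tax: cap not yet reached, full $12,308.13 is subject → $12,308.13 × 0.047 = $578.48
State unemployment insurance (employee share): $12,308.13 × 0.0031 = $38.16
AD&D insurance premium: $243.56
Roth contribution: $310.79
Group life insurance premium: $259.37
Total deductions = $873.88 + $157.88 + $789.35 + $451.05 + $578.48 + $38.16 + $243.56 + $310.79 + $259.37 = $3,702.52
Net pay = $12,308.13 − $3,702.52 = $8,605.61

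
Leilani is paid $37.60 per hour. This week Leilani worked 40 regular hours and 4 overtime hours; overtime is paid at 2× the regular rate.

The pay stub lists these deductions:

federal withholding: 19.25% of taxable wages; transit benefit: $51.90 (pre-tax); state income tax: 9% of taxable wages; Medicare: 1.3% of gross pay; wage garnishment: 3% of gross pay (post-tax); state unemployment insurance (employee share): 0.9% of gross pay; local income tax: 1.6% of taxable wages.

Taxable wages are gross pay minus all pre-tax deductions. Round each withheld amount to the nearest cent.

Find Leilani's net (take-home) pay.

$1135.82

Regular pay: 40 × $37.60 = $1504.00
Overtime pay: 4 × $37.60 × 2 = $300.80
Gross pay = $1504.00 + $300.80 = $1804.80
Transit benefit: $51.90
Taxable wages = $1804.80 − $51.90 = $1752.90
State income tax: $1752.90 × 0.09 = $157.76
Local income tax: $1752.90 × 0.016 = $28.05
Federal withholding: $1752.90 × 0.1925 = $337.43
Medicare: $1804.80 × 0.013 = $23.46
State unemployment insurance (employee share): $1804.80 × 0.009 = $16.24
Wage garnishment: $1804.80 × 0.03 = $54.14
Total deductions = $51.90 + $157.76 + $28.05 + $337.43 + $23.46 + $16.24 + $54.14 = $668.98
Net pay = $1804.80 − $668.98 = $1135.82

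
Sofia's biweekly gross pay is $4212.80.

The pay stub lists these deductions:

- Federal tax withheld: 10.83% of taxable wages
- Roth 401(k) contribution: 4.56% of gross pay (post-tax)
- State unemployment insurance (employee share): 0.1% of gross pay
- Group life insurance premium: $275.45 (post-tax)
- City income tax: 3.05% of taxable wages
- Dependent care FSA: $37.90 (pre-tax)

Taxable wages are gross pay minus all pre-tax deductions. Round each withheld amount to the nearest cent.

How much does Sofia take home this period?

Dependent care FSA: $37.90
Taxable wages = $4212.80 − $37.90 = $4174.90
City income tax: $4174.90 × 0.0305 = $127.33
Federal tax withheld: $4174.90 × 0.1083 = $452.14
State unemployment insurance (employee share): $4212.80 × 0.001 = $4.21
Roth 401(k) contribution: $4212.80 × 0.0456 = $192.10
Group life insurance premium: $275.45
Total deductions = $37.90 + $127.33 + $452.14 + $4.21 + $192.10 + $275.45 = $1089.13
Net pay = $4212.80 − $1089.13 = $3123.67

$3123.67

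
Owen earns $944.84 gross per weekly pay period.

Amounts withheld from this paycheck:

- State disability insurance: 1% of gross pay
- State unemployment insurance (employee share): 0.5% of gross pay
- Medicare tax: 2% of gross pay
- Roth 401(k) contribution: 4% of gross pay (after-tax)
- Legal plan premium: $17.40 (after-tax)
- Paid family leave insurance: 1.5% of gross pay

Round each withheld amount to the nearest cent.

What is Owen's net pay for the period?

$842.41

Paid family leave insurance: $944.84 × 0.015 = $14.17
State disability insurance: $944.84 × 0.01 = $9.45
Medicare tax: $944.84 × 0.02 = $18.90
State unemployment insurance (employee share): $944.84 × 0.005 = $4.72
Roth 401(k) contribution: $944.84 × 0.04 = $37.79
Legal plan premium: $17.40
Total deductions = $14.17 + $9.45 + $18.90 + $4.72 + $37.79 + $17.40 = $102.43
Net pay = $944.84 − $102.43 = $842.41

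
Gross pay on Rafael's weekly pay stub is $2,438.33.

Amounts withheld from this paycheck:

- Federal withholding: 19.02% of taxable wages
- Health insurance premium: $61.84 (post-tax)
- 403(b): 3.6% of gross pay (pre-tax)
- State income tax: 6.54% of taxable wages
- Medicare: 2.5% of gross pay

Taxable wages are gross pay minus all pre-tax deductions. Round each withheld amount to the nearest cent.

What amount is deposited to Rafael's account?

403(b): $2,438.33 × 0.036 = $87.78
Taxable wages = $2,438.33 − $87.78 = $2,350.55
Federal withholding: $2,350.55 × 0.1902 = $447.07
State income tax: $2,350.55 × 0.0654 = $153.73
Medicare: $2,438.33 × 0.025 = $60.96
Health insurance premium: $61.84
Total deductions = $87.78 + $447.07 + $153.73 + $60.96 + $61.84 = $811.38
Net pay = $2,438.33 − $811.38 = $1,626.95

$1,626.95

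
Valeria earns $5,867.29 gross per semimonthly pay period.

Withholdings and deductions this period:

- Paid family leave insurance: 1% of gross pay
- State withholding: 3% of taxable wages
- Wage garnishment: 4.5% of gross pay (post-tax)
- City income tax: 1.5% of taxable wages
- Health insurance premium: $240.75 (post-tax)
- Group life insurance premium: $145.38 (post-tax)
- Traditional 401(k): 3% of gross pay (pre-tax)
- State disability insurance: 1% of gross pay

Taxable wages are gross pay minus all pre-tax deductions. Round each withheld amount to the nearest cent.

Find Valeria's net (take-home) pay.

Traditional 401(k): $5,867.29 × 0.03 = $176.02
Taxable wages = $5,867.29 − $176.02 = $5,691.27
State withholding: $5,691.27 × 0.03 = $170.74
City income tax: $5,691.27 × 0.015 = $85.37
State disability insurance: $5,867.29 × 0.01 = $58.67
Paid family leave insurance: $5,867.29 × 0.01 = $58.67
Group life insurance premium: $145.38
Wage garnishment: $5,867.29 × 0.045 = $264.03
Health insurance premium: $240.75
Total deductions = $176.02 + $170.74 + $85.37 + $58.67 + $58.67 + $145.38 + $264.03 + $240.75 = $1,199.63
Net pay = $5,867.29 − $1,199.63 = $4,667.66

$4,667.66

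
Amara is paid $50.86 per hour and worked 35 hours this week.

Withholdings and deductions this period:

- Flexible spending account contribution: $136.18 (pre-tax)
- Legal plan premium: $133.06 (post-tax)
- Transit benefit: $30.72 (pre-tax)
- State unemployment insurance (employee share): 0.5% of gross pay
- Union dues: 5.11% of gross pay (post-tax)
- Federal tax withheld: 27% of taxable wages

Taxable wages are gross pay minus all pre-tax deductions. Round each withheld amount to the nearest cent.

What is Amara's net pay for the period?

Gross pay: 35 × $50.86 = $1,780.10
Flexible spending account contribution: $136.18
Transit benefit: $30.72
Pre-tax total = $136.18 + $30.72 = $166.90
Taxable wages = $1,780.10 − $166.90 = $1,613.20
Federal tax withheld: $1,613.20 × 0.27 = $435.56
State unemployment insurance (employee share): $1,780.10 × 0.005 = $8.90
Union dues: $1,780.10 × 0.0511 = $90.96
Legal plan premium: $133.06
Total deductions = $136.18 + $30.72 + $435.56 + $8.90 + $90.96 + $133.06 = $835.38
Net pay = $1,780.10 − $835.38 = $944.72

$944.72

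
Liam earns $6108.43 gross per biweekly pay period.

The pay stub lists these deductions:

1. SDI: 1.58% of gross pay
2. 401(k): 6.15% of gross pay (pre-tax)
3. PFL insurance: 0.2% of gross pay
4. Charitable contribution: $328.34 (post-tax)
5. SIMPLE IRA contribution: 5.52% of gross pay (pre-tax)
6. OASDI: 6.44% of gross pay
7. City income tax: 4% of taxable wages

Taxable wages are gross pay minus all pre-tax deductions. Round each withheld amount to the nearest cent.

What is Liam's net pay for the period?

$4349.30

SIMPLE IRA contribution: $6108.43 × 0.0552 = $337.19
401(k): $6108.43 × 0.0615 = $375.67
Pre-tax total = $337.19 + $375.67 = $712.86
Taxable wages = $6108.43 − $712.86 = $5395.57
City income tax: $5395.57 × 0.04 = $215.82
SDI: $6108.43 × 0.0158 = $96.51
PFL insurance: $6108.43 × 0.002 = $12.22
OASDI: $6108.43 × 0.0644 = $393.38
Charitable contribution: $328.34
Total deductions = $337.19 + $375.67 + $215.82 + $96.51 + $12.22 + $393.38 + $328.34 = $1759.13
Net pay = $6108.43 − $1759.13 = $4349.30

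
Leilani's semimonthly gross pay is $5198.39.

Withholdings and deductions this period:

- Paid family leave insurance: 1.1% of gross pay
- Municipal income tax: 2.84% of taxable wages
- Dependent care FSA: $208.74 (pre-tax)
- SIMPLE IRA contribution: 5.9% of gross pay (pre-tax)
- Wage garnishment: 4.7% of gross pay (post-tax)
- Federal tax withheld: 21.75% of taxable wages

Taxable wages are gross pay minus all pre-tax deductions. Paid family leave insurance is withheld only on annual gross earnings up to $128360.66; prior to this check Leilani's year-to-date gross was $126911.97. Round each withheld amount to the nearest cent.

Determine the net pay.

$3271.14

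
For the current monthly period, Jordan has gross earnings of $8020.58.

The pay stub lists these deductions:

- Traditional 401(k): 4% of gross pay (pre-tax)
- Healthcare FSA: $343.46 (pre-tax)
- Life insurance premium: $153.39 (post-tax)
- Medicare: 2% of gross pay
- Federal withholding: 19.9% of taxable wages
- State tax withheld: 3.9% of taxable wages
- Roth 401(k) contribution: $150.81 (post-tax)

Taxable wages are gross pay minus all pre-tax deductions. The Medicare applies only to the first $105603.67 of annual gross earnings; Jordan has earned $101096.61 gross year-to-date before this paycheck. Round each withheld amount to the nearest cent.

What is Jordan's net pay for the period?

$5211.16

Healthcare FSA: $343.46
Traditional 401(k): $8020.58 × 0.04 = $320.82
Pre-tax total = $343.46 + $320.82 = $664.28
Taxable wages = $8020.58 − $664.28 = $7356.30
Federal withholding: $7356.30 × 0.199 = $1463.90
State tax withheld: $7356.30 × 0.039 = $286.90
Medicare: only $105603.67 − $101096.61 = $4507.06 of this check is subject → $4507.06 × 0.02 = $90.14
Life insurance premium: $153.39
Roth 401(k) contribution: $150.81
Total deductions = $343.46 + $320.82 + $1463.90 + $286.90 + $90.14 + $153.39 + $150.81 = $2809.42
Net pay = $8020.58 − $2809.42 = $5211.16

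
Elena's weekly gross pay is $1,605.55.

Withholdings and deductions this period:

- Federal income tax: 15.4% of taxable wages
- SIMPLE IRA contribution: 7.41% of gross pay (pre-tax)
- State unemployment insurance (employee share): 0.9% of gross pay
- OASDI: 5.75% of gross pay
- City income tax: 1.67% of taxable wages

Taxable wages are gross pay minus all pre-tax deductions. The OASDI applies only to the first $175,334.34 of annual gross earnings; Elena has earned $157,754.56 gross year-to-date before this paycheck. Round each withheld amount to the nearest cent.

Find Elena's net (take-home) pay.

SIMPLE IRA contribution: $1,605.55 × 0.0741 = $118.97
Taxable wages = $1,605.55 − $118.97 = $1,486.58
Federal income tax: $1,486.58 × 0.154 = $228.93
City income tax: $1,486.58 × 0.0167 = $24.83
OASDI: cap not yet reached, full $1,605.55 is subject → $1,605.55 × 0.0575 = $92.32
State unemployment insurance (employee share): $1,605.55 × 0.009 = $14.45
Total deductions = $118.97 + $228.93 + $24.83 + $92.32 + $14.45 = $479.50
Net pay = $1,605.55 − $479.50 = $1,126.05

$1,126.05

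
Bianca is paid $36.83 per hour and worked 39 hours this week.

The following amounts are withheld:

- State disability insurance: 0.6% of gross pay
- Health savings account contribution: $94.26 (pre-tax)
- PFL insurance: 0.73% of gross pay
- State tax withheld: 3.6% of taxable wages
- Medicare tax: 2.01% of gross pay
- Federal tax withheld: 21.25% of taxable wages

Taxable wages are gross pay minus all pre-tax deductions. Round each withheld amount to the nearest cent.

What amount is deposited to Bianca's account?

Gross pay: 39 × $36.83 = $1,436.37
Health savings account contribution: $94.26
Taxable wages = $1,436.37 − $94.26 = $1,342.11
State tax withheld: $1,342.11 × 0.036 = $48.32
Federal tax withheld: $1,342.11 × 0.2125 = $285.20
PFL insurance: $1,436.37 × 0.0073 = $10.49
Medicare tax: $1,436.37 × 0.0201 = $28.87
State disability insurance: $1,436.37 × 0.006 = $8.62
Total deductions = $94.26 + $48.32 + $285.20 + $10.49 + $28.87 + $8.62 = $475.76
Net pay = $1,436.37 − $475.76 = $960.61

$960.61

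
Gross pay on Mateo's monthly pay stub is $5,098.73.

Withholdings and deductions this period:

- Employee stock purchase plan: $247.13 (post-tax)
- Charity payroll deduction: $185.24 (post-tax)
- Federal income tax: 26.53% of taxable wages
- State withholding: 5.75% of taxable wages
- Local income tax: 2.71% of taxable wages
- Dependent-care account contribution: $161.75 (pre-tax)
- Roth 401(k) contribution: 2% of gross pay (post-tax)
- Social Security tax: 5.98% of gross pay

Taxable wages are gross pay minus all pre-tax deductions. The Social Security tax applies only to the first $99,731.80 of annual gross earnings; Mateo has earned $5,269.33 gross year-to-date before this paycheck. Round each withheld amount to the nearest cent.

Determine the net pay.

$2,370.29

Dependent-care account contribution: $161.75
Taxable wages = $5,098.73 − $161.75 = $4,936.98
State withholding: $4,936.98 × 0.0575 = $283.88
Federal income tax: $4,936.98 × 0.2653 = $1,309.78
Local income tax: $4,936.98 × 0.0271 = $133.79
Social Security tax: cap not yet reached, full $5,098.73 is subject → $5,098.73 × 0.0598 = $304.90
Roth 401(k) contribution: $5,098.73 × 0.02 = $101.97
Employee stock purchase plan: $247.13
Charity payroll deduction: $185.24
Total deductions = $161.75 + $283.88 + $1,309.78 + $133.79 + $304.90 + $101.97 + $247.13 + $185.24 = $2,728.44
Net pay = $5,098.73 − $2,728.44 = $2,370.29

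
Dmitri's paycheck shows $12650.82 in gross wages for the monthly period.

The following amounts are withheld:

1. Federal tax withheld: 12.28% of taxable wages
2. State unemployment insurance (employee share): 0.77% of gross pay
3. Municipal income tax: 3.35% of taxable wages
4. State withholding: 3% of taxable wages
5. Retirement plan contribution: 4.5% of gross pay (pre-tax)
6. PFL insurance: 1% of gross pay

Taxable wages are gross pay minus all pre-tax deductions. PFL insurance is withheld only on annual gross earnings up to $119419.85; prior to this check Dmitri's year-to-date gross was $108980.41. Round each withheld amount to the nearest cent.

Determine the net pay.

Retirement plan contribution: $12650.82 × 0.045 = $569.29
Taxable wages = $12650.82 − $569.29 = $12081.53
Federal tax withheld: $12081.53 × 0.1228 = $1483.61
Municipal income tax: $12081.53 × 0.0335 = $404.73
State withholding: $12081.53 × 0.03 = $362.45
State unemployment insurance (employee share): $12650.82 × 0.0077 = $97.41
PFL insurance: only $119419.85 − $108980.41 = $10439.44 of this check is subject → $10439.44 × 0.01 = $104.39
Total deductions = $569.29 + $1483.61 + $404.73 + $362.45 + $97.41 + $104.39 = $3021.88
Net pay = $12650.82 − $3021.88 = $9628.94

$9628.94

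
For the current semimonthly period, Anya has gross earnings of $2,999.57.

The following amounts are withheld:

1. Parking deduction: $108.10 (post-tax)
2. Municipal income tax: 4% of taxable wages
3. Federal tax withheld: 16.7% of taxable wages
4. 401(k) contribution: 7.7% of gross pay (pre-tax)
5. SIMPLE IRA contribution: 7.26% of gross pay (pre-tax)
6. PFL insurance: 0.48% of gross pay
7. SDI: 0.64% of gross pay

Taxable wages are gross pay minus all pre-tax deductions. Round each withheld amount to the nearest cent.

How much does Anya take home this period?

$1,881.11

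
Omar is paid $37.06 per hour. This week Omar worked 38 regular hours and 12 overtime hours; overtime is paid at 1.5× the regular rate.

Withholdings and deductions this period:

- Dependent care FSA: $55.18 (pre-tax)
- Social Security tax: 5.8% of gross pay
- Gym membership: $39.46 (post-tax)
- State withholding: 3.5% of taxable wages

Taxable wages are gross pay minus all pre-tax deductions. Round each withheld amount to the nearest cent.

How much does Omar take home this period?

$1,789.64

Regular pay: 38 × $37.06 = $1,408.28
Overtime pay: 12 × $37.06 × 1.5 = $667.08
Gross pay = $1,408.28 + $667.08 = $2,075.36
Dependent care FSA: $55.18
Taxable wages = $2,075.36 − $55.18 = $2,020.18
State withholding: $2,020.18 × 0.035 = $70.71
Social Security tax: $2,075.36 × 0.058 = $120.37
Gym membership: $39.46
Total deductions = $55.18 + $70.71 + $120.37 + $39.46 = $285.72
Net pay = $2,075.36 − $285.72 = $1,789.64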